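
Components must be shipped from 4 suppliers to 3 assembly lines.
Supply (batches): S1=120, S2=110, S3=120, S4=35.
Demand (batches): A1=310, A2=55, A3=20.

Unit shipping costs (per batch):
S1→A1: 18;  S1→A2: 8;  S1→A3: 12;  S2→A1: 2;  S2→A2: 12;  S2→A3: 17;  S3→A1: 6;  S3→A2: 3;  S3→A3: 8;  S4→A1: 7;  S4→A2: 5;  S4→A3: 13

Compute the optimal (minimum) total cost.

2675

A cheapest plan:
  S1→A1: 45 batches
  S1→A2: 55 batches
  S1→A3: 20 batches
  S2→A1: 110 batches
  S3→A1: 120 batches
  S4→A1: 35 batches
Total cost = 2675.
(Supply check: S1 ships 120; S2 ships 110; S3 ships 120; S4 ships 35.)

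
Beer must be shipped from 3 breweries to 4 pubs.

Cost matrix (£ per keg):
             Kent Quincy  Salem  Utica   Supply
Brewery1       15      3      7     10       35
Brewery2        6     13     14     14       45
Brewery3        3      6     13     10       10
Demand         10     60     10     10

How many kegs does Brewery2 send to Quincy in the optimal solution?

15

The minimum-cost plan:
  Brewery1–Quincy: 35 × £3 = £105
  Brewery2–Kent: 10 × £6 = £60
  Brewery2–Quincy: 15 × £13 = £195
  Brewery2–Salem: 10 × £14 = £140
  Brewery2–Utica: 10 × £14 = £140
  Brewery3–Quincy: 10 × £6 = £60
Total cost = £700.
So Brewery2→Quincy carries 15 kegs.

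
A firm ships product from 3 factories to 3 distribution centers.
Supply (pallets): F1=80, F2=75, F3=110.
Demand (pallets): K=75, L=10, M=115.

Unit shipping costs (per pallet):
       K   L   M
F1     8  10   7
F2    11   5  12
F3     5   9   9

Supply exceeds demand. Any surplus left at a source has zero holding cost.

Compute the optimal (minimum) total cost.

One minimum-cost allocation:
  F1 to M: 80 pallets
  F2 to L: 10 pallets
  F3 to K: 75 pallets
  F3 to M: 35 pallets
Total cost = 1300.

1300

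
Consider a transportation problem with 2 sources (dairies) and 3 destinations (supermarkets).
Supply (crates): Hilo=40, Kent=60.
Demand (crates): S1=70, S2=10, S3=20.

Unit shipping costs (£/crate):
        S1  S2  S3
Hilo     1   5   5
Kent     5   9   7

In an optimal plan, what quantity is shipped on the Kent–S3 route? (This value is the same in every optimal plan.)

20

Solving gives:
  Hilo->S1: 30 crates
  Hilo->S2: 10 crates
  Kent->S1: 40 crates
  Kent->S3: 20 crates
Total cost = £420.
So Kent→S3 carries 20 crates.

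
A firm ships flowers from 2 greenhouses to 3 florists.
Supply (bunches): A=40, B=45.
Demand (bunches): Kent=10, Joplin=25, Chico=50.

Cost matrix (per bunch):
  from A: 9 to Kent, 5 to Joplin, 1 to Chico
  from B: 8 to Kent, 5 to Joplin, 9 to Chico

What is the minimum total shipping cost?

One minimum-cost allocation:
  A–Chico: 40 bunches
  B–Kent: 10 bunches
  B–Joplin: 25 bunches
  B–Chico: 10 bunches
Total cost = 335.

335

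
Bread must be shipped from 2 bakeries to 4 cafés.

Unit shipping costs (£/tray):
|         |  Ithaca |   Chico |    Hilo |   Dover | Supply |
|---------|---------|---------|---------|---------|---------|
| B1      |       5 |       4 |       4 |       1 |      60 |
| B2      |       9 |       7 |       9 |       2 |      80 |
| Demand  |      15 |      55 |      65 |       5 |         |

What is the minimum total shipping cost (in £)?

815

An optimal shipping plan:
  B1 to Hilo: 60 trays
  B2 to Ithaca: 15 trays
  B2 to Chico: 55 trays
  B2 to Hilo: 5 trays
  B2 to Dover: 5 trays
Total cost = £815.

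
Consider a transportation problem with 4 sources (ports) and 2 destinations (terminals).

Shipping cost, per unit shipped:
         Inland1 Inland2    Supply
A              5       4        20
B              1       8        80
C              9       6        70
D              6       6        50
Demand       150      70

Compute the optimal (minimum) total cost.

A cheapest plan:
  A->Inland1: 20 × 5 = 100
  B->Inland1: 80 × 1 = 80
  C->Inland2: 70 × 6 = 420
  D->Inland1: 50 × 6 = 300
Total = 100 + 80 + 420 + 300 = 900.

900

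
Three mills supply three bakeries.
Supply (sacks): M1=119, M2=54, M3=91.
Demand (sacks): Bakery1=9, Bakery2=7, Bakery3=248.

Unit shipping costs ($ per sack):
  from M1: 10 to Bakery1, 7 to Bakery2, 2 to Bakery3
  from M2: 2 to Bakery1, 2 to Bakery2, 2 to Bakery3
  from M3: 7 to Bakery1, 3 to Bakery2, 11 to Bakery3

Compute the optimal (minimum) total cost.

1255

An optimal shipping plan:
  M1→Bakery3: 119 × $2 = $238
  M2→Bakery3: 54 × $2 = $108
  M3→Bakery1: 9 × $7 = $63
  M3→Bakery2: 7 × $3 = $21
  M3→Bakery3: 75 × $11 = $825
Total = 238 + 108 + 63 + 21 + 825 = $1255.
(Supply check: M1 ships 119; M2 ships 54; M3 ships 91.)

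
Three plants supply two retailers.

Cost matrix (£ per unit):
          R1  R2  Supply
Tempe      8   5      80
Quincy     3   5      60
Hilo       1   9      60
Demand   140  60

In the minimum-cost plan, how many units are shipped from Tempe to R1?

Optimal shipments:
  Tempe–R1: 20 units
  Tempe–R2: 60 units
  Quincy–R1: 60 units
  Hilo–R1: 60 units
Total cost = £700.
So Tempe→R1 carries 20 units.

20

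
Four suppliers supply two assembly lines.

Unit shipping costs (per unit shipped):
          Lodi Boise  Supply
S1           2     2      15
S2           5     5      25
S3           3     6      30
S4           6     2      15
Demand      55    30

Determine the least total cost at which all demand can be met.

Optimal allocation:
  S1–Lodi: 15 batches
  S2–Lodi: 10 batches
  S2–Boise: 15 batches
  S3–Lodi: 30 batches
  S4–Boise: 15 batches
Total cost = 275.

275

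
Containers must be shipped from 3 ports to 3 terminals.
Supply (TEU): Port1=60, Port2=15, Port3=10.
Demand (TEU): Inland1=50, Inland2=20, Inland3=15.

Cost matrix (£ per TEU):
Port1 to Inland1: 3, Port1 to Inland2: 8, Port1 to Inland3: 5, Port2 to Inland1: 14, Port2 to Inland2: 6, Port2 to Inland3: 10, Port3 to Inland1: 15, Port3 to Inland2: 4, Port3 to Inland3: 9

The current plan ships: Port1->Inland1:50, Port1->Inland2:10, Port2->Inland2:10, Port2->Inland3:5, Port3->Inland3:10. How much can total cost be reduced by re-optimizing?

80

Current plan cost = 50·3 + 10·8 + 10·6 + 5·10 + 10·9 = £430.
Optimal plan:
  Port1–Inland1: 50 × £3 = £150
  Port1–Inland3: 10 × £5 = £50
  Port2–Inland2: 10 × £6 = £60
  Port2–Inland3: 5 × £10 = £50
  Port3–Inland2: 10 × £4 = £40
Optimal cost = £350.
Saving = 430 − 350 = £80.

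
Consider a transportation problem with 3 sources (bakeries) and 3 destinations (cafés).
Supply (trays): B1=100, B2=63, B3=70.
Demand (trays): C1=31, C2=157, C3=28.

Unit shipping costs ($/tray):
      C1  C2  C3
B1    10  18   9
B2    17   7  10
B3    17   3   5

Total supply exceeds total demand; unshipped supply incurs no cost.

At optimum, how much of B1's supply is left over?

Minimum-cost shipments:
  B1 to C1: 31 × $10 = $310
  B1 to C2: 24 × $18 = $432
  B1 to C3: 28 × $9 = $252
  B2 to C2: 63 × $7 = $441
  B3 to C2: 70 × $3 = $210
Total cost = $1645.
B1 ships 83 of its 100, leaving 17.

17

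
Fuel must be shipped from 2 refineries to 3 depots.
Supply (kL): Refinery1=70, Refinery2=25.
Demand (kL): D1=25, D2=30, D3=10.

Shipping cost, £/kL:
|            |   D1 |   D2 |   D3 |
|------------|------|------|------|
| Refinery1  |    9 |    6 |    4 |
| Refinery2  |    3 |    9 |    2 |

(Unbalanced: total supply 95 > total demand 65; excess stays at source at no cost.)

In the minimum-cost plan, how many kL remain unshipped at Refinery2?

Minimum-cost shipments:
  Refinery1–D2: 30 kL
  Refinery1–D3: 10 kL
  Refinery2–D1: 25 kL
Total cost = £295.
Refinery2 ships 25 of its 25, leaving 0.

0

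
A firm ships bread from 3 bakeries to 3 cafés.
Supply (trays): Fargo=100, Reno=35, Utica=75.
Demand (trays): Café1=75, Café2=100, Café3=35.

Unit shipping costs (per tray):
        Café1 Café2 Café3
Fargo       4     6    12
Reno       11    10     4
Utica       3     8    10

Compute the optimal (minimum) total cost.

965

An optimal shipping plan:
  Fargo->Café2: 100 trays
  Reno->Café3: 35 trays
  Utica->Café1: 75 trays
Total cost = 965.
(Supply check: Fargo ships 100; Reno ships 35; Utica ships 75.)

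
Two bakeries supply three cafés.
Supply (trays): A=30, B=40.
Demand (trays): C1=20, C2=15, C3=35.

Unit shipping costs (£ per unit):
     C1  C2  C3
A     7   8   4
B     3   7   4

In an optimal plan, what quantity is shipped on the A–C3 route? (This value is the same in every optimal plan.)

Optimal shipments:
  A–C3: 30 trays
  B–C1: 20 trays
  B–C2: 15 trays
  B–C3: 5 trays
Total cost = £305.
So A→C3 carries 30 trays.

30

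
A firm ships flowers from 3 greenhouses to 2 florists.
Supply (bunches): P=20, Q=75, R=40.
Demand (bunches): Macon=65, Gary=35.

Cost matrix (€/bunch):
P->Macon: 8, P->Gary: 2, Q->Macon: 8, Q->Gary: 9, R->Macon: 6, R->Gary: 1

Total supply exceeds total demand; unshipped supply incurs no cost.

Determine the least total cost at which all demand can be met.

525

Optimal allocation:
  P to Gary: 20 × €2 = €40
  Q to Macon: 40 × €8 = €320
  R to Macon: 25 × €6 = €150
  R to Gary: 15 × €1 = €15
Total = 40 + 320 + 150 + 15 = €525.
(Supply check: P ships 20; Q ships 40; R ships 40.)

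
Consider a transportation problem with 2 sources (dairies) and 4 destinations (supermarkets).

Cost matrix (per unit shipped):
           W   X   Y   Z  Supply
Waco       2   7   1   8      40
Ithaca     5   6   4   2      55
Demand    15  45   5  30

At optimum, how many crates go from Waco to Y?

5

The minimum-cost plan:
  Waco–W: 15 × 2 = 30
  Waco–X: 20 × 7 = 140
  Waco–Y: 5 × 1 = 5
  Ithaca–X: 25 × 6 = 150
  Ithaca–Z: 30 × 2 = 60
Total cost = 385.
So Waco→Y carries 5 crates.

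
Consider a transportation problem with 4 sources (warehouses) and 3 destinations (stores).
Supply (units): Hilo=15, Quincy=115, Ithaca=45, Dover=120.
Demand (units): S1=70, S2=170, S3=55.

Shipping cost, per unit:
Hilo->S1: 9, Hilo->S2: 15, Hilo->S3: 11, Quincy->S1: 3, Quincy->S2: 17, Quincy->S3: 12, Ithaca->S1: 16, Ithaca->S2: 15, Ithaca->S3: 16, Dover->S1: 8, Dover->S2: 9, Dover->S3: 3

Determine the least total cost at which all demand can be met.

2625

One minimum-cost allocation:
  Hilo–S2: 15 × 15 = 225
  Quincy–S1: 70 × 3 = 210
  Quincy–S2: 45 × 17 = 765
  Ithaca–S2: 45 × 15 = 675
  Dover–S2: 65 × 9 = 585
  Dover–S3: 55 × 3 = 165
Total = 225 + 210 + 765 + 675 + 585 + 165 = 2625.
(Supply check: Hilo ships 15; Quincy ships 115; Ithaca ships 45; Dover ships 120.)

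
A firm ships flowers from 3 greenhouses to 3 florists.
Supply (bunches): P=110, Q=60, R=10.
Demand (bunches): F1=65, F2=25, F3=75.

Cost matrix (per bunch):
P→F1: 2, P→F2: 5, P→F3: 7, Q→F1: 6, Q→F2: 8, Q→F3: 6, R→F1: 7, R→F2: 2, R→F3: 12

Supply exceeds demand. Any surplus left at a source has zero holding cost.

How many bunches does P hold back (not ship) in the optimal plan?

15

Minimum-cost shipments:
  P→F1: 65 × 2 = 130
  P→F2: 15 × 5 = 75
  P→F3: 15 × 7 = 105
  Q→F3: 60 × 6 = 360
  R→F2: 10 × 2 = 20
Total cost = 690.
P ships 95 of its 110, leaving 15.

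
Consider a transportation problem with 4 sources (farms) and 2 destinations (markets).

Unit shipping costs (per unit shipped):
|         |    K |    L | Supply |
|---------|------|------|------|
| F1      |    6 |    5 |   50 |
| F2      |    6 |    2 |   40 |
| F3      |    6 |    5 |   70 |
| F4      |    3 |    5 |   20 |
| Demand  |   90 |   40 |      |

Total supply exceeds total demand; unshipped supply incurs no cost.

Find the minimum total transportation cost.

560

A cheapest plan:
  F2→L: 40 × 2 = 80
  F3→K: 70 × 6 = 420
  F4→K: 20 × 3 = 60
Total = 80 + 420 + 60 = 560.
(Supply check: F1 ships 0; F2 ships 40; F3 ships 70; F4 ships 20.)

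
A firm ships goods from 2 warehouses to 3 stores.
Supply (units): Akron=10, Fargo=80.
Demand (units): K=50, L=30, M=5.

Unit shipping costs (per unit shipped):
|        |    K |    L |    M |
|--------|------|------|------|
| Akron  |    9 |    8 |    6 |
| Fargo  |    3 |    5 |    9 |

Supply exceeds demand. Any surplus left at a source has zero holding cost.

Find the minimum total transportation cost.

330

Optimal allocation:
  Akron–M: 5 × 6 = 30
  Fargo–K: 50 × 3 = 150
  Fargo–L: 30 × 5 = 150
Total = 30 + 150 + 150 = 330.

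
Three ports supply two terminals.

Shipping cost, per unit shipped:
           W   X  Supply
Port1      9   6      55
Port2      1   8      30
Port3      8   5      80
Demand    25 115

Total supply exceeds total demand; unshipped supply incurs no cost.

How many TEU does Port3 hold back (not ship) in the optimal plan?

Minimum-cost shipments:
  Port1 to X: 35 × 6 = 210
  Port2 to W: 25 × 1 = 25
  Port3 to X: 80 × 5 = 400
Total cost = 635.
Port3 ships 80 of its 80, leaving 0.

0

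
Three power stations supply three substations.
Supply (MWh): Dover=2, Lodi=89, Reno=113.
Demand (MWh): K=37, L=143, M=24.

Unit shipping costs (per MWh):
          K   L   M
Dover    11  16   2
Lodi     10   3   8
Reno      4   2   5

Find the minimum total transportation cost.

637

An optimal shipping plan:
  Dover–M: 2 × 2 = 4
  Lodi–L: 89 × 3 = 267
  Reno–K: 37 × 4 = 148
  Reno–L: 54 × 2 = 108
  Reno–M: 22 × 5 = 110
Total = 4 + 267 + 148 + 108 + 110 = 637.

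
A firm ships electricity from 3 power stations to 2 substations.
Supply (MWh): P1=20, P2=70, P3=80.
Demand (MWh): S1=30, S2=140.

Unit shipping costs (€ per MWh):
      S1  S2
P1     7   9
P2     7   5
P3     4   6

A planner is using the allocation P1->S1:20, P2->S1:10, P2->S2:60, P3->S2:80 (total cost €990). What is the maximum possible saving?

Current plan cost = 20·7 + 10·7 + 60·5 + 80·6 = €990.
Optimal plan:
  P1 to S2: 20 × €9 = €180
  P2 to S2: 70 × €5 = €350
  P3 to S1: 30 × €4 = €120
  P3 to S2: 50 × €6 = €300
Optimal cost = €950.
Saving = 990 − 950 = €40.

40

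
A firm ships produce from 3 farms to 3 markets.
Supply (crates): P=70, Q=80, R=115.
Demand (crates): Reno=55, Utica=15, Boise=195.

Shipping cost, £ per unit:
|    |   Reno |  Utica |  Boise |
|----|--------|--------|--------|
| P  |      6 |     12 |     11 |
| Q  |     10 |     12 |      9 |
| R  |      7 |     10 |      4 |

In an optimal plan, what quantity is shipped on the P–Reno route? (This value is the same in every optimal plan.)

The minimum-cost plan:
  P->Reno: 55 × £6 = £330
  P->Utica: 15 × £12 = £180
  Q->Boise: 80 × £9 = £720
  R->Boise: 115 × £4 = £460
Total cost = £1690.
So P→Reno carries 55 crates.

55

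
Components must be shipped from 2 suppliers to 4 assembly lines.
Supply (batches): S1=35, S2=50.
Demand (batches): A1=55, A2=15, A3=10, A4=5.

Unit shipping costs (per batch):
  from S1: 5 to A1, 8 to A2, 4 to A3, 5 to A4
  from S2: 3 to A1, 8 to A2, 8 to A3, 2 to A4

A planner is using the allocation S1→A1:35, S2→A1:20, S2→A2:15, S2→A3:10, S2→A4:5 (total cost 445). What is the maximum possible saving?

90

Current plan cost = 35·5 + 20·3 + 15·8 + 10·8 + 5·2 = 445.
Optimal plan:
  S1->A1: 10 × 5 = 50
  S1->A2: 15 × 8 = 120
  S1->A3: 10 × 4 = 40
  S2->A1: 45 × 3 = 135
  S2->A4: 5 × 2 = 10
Optimal cost = 355.
Saving = 445 − 355 = 90.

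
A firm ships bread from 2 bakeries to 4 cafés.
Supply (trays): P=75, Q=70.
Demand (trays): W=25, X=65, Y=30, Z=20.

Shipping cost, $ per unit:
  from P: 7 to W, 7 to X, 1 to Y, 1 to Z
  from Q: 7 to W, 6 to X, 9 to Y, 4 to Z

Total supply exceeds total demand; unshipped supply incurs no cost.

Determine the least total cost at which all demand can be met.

One minimum-cost allocation:
  P–W: 25 trays
  P–Y: 30 trays
  P–Z: 20 trays
  Q–X: 65 trays
Total cost = $615.

615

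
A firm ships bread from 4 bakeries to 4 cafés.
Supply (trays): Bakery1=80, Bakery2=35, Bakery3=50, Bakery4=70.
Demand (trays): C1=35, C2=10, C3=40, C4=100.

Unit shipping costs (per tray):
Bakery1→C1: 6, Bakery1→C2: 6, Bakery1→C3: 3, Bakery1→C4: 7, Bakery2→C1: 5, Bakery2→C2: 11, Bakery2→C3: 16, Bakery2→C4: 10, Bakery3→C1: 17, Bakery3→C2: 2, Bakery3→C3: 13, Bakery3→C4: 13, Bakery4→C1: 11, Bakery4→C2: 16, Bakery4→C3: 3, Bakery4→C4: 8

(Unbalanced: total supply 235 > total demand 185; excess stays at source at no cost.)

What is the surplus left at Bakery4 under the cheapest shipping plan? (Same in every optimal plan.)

An optimal plan:
  Bakery1→C4: 80 × 7 = 560
  Bakery2→C1: 35 × 5 = 175
  Bakery3→C2: 10 × 2 = 20
  Bakery4→C3: 40 × 3 = 120
  Bakery4→C4: 20 × 8 = 160
Total cost = 1035.
Bakery4 ships 60 of its 70, leaving 10.

10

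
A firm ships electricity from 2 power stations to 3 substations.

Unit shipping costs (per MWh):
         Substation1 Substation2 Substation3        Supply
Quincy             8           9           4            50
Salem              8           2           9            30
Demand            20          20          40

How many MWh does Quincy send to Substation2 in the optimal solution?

0

Solving gives:
  Quincy→Substation1: 10 × 8 = 80
  Quincy→Substation3: 40 × 4 = 160
  Salem→Substation1: 10 × 8 = 80
  Salem→Substation2: 20 × 2 = 40
Total cost = 360.
The route Quincy→Substation2 is not used.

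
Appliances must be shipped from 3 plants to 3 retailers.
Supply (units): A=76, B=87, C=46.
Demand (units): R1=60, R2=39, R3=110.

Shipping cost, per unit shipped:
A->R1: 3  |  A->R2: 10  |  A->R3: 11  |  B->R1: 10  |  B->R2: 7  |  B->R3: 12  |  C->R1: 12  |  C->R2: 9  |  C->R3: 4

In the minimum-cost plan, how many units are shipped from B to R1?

0

Solving gives:
  A to R1: 60 × 3 = 180
  A to R3: 16 × 11 = 176
  B to R2: 39 × 7 = 273
  B to R3: 48 × 12 = 576
  C to R3: 46 × 4 = 184
Total cost = 1389.
The route B→R1 is not used.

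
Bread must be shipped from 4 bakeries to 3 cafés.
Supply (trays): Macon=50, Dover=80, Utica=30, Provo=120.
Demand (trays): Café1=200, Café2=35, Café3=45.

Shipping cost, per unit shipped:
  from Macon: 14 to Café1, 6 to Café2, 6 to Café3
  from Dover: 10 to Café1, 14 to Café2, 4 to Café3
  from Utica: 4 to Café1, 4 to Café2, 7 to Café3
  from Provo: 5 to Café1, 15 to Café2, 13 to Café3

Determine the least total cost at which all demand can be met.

1640

An optimal shipping plan:
  Macon to Café2: 35 × 6 = 210
  Macon to Café3: 15 × 6 = 90
  Dover to Café1: 50 × 10 = 500
  Dover to Café3: 30 × 4 = 120
  Utica to Café1: 30 × 4 = 120
  Provo to Café1: 120 × 5 = 600
Total = 210 + 90 + 500 + 120 + 120 + 600 = 1640.
(Supply check: Macon ships 50; Dover ships 80; Utica ships 30; Provo ships 120.)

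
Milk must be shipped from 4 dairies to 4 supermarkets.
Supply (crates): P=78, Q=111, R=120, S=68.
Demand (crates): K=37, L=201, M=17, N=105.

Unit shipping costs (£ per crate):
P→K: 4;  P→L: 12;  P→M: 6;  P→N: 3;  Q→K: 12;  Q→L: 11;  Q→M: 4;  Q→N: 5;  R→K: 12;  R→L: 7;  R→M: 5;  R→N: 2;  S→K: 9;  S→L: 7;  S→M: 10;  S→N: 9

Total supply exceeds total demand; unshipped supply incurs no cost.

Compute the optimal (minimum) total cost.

2118

An optimal shipping plan:
  P→K: 37 × £4 = £148
  P→N: 41 × £3 = £123
  Q→L: 13 × £11 = £143
  Q→M: 17 × £4 = £68
  Q→N: 64 × £5 = £320
  R→L: 120 × £7 = £840
  S→L: 68 × £7 = £476
Total = 148 + 123 + 143 + 68 + 320 + 840 + 476 = £2118.
(Supply check: P ships 78; Q ships 94; R ships 120; S ships 68.)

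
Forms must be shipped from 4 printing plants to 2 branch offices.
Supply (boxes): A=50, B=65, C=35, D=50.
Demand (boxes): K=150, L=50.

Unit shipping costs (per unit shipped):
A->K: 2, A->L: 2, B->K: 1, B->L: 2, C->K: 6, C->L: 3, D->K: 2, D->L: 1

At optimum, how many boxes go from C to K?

Optimal shipments:
  A→K: 50 × 2 = 100
  B→K: 65 × 1 = 65
  C→L: 35 × 3 = 105
  D→K: 35 × 2 = 70
  D→L: 15 × 1 = 15
Total cost = 355.
The route C→K is not used.

0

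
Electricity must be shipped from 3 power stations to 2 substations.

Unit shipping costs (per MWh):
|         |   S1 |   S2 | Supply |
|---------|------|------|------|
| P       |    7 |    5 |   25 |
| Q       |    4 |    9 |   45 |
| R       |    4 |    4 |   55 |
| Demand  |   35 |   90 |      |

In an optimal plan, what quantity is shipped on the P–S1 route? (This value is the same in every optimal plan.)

Solving gives:
  P to S2: 25 × 5 = 125
  Q to S1: 35 × 4 = 140
  Q to S2: 10 × 9 = 90
  R to S2: 55 × 4 = 220
Total cost = 575.
The route P→S1 is not used.

0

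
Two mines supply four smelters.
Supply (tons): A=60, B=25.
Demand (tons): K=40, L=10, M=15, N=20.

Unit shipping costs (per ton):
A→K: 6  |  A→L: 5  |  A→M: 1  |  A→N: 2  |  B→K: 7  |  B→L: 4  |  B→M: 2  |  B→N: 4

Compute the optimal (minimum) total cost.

A cheapest plan:
  A to K: 25 × 6 = 150
  A to M: 15 × 1 = 15
  A to N: 20 × 2 = 40
  B to K: 15 × 7 = 105
  B to L: 10 × 4 = 40
Total = 150 + 15 + 40 + 105 + 40 = 350.
(Supply check: A ships 60; B ships 25.)

350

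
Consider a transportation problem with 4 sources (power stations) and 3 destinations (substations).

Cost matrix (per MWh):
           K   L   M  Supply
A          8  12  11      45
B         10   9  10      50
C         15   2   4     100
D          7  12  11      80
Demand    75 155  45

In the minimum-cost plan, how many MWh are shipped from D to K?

75

The minimum-cost plan:
  A->L: 5 MWh
  A->M: 40 MWh
  B->L: 50 MWh
  C->L: 100 MWh
  D->K: 75 MWh
  D->M: 5 MWh
Total cost = 1730.
So D→K carries 75 MWh.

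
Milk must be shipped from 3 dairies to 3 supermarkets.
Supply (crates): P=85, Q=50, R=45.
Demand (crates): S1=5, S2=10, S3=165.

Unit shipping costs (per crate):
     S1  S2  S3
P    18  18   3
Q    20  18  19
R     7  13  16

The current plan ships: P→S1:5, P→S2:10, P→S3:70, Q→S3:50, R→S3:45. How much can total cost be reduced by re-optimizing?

300

Current plan cost = 5·18 + 10·18 + 70·3 + 50·19 + 45·16 = 2150.
Optimal plan:
  P to S3: 85 × 3 = 255
  Q to S3: 50 × 19 = 950
  R to S1: 5 × 7 = 35
  R to S2: 10 × 13 = 130
  R to S3: 30 × 16 = 480
Optimal cost = 1850.
Saving = 2150 − 1850 = 300.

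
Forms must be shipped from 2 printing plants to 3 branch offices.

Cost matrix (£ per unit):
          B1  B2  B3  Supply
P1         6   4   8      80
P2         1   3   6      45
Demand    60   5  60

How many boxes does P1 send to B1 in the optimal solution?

15

Solving gives:
  P1→B1: 15 × £6 = £90
  P1→B2: 5 × £4 = £20
  P1→B3: 60 × £8 = £480
  P2→B1: 45 × £1 = £45
Total cost = £635.
So P1→B1 carries 15 boxes.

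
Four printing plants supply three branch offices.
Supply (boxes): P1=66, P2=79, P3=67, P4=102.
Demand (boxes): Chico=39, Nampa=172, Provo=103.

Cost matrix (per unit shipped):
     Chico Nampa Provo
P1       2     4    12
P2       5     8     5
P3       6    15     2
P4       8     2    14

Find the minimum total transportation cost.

A cheapest plan:
  P1 to Nampa: 66 × 4 = 264
  P2 to Chico: 39 × 5 = 195
  P2 to Nampa: 4 × 8 = 32
  P2 to Provo: 36 × 5 = 180
  P3 to Provo: 67 × 2 = 134
  P4 to Nampa: 102 × 2 = 204
Total = 264 + 195 + 32 + 180 + 134 + 204 = 1009.

1009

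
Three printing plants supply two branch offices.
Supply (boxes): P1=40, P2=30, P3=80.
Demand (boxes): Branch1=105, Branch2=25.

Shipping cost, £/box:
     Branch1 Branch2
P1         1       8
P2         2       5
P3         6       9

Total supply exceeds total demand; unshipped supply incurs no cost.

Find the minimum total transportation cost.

535

An optimal shipping plan:
  P1–Branch1: 40 boxes
  P2–Branch1: 5 boxes
  P2–Branch2: 25 boxes
  P3–Branch1: 60 boxes
Total cost = £535.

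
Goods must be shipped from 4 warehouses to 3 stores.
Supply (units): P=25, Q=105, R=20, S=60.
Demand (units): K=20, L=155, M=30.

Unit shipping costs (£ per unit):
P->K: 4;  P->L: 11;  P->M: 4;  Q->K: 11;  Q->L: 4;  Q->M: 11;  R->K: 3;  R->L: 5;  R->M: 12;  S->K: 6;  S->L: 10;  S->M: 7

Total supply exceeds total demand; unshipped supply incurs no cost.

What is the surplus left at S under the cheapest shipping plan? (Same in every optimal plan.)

5

An optimal plan:
  P to M: 25 × £4 = £100
  Q to L: 105 × £4 = £420
  R to L: 20 × £5 = £100
  S to K: 20 × £6 = £120
  S to L: 30 × £10 = £300
  S to M: 5 × £7 = £35
Total cost = £1075.
S ships 55 of its 60, leaving 5.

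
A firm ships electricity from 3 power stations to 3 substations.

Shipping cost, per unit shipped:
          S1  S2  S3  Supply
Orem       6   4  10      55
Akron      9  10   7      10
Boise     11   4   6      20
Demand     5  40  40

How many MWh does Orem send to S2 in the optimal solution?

40

Optimal shipments:
  Orem to S1: 5 × 6 = 30
  Orem to S2: 40 × 4 = 160
  Orem to S3: 10 × 10 = 100
  Akron to S3: 10 × 7 = 70
  Boise to S3: 20 × 6 = 120
Total cost = 480.
So Orem→S2 carries 40 MWh.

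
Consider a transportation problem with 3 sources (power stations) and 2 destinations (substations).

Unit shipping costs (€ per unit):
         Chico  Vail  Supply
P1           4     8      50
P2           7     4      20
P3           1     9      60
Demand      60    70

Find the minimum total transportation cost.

An optimal shipping plan:
  P1 to Vail: 50 MWh
  P2 to Vail: 20 MWh
  P3 to Chico: 60 MWh
Total cost = €540.
(Supply check: P1 ships 50; P2 ships 20; P3 ships 60.)

540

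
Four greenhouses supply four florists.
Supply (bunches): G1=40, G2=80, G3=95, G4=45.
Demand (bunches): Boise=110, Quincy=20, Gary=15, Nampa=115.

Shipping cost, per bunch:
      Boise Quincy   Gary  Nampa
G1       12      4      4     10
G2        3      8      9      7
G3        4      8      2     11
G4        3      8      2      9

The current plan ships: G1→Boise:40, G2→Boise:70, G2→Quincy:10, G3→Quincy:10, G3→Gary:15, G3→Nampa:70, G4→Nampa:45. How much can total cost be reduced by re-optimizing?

640

Current plan cost = 40·12 + 70·3 + 10·8 + 10·8 + 15·2 + 70·11 + 45·9 = 2055.
Optimal plan:
  G1→Quincy: 20 bunches
  G1→Nampa: 20 bunches
  G2→Nampa: 80 bunches
  G3→Boise: 80 bunches
  G3→Gary: 15 bunches
  G4→Boise: 30 bunches
  G4→Nampa: 15 bunches
Optimal cost = 1415.
Saving = 2055 − 1415 = 640.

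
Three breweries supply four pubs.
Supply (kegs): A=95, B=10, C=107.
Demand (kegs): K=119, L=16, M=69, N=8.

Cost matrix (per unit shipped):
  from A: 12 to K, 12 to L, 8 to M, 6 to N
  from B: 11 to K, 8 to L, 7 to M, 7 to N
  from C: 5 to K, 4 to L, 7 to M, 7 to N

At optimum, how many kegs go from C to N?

Optimal shipments:
  A–K: 18 × 12 = 216
  A–M: 69 × 8 = 552
  A–N: 8 × 6 = 48
  B–L: 10 × 8 = 80
  C–K: 101 × 5 = 505
  C–L: 6 × 4 = 24
Total cost = 1425.
The route C→N is not used.

0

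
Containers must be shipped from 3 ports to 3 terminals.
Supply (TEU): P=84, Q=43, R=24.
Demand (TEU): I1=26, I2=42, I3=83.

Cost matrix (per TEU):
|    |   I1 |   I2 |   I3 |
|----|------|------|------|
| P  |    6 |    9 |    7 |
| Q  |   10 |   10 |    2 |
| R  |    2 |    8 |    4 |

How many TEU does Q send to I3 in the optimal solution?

43

Optimal shipments:
  P→I1: 2 × 6 = 12
  P→I2: 42 × 9 = 378
  P→I3: 40 × 7 = 280
  Q→I3: 43 × 2 = 86
  R→I1: 24 × 2 = 48
Total cost = 804.
So Q→I3 carries 43 TEU.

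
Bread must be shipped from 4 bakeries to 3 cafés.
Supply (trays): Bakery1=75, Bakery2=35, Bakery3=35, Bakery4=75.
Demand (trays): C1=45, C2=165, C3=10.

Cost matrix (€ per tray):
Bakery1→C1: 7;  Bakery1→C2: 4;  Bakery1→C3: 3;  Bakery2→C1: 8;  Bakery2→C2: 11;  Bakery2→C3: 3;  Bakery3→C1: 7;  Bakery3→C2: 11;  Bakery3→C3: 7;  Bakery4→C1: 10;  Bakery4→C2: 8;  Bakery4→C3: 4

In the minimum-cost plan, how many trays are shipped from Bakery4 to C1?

0

Solving gives:
  Bakery1 to C2: 75 × €4 = €300
  Bakery2 to C1: 10 × €8 = €80
  Bakery2 to C2: 15 × €11 = €165
  Bakery2 to C3: 10 × €3 = €30
  Bakery3 to C1: 35 × €7 = €245
  Bakery4 to C2: 75 × €8 = €600
Total cost = €1420.
The route Bakery4→C1 is not used.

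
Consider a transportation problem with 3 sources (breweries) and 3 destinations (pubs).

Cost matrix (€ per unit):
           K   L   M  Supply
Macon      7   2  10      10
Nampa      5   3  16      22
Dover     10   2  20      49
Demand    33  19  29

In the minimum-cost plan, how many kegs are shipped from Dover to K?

11

Solving gives:
  Macon->M: 10 × €10 = €100
  Nampa->K: 22 × €5 = €110
  Dover->K: 11 × €10 = €110
  Dover->L: 19 × €2 = €38
  Dover->M: 19 × €20 = €380
Total cost = €738.
So Dover→K carries 11 kegs.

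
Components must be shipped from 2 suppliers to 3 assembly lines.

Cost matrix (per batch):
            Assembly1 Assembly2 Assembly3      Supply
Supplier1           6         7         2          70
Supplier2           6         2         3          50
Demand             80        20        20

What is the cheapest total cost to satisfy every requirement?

Optimal allocation:
  Supplier1–Assembly1: 50 × 6 = 300
  Supplier1–Assembly3: 20 × 2 = 40
  Supplier2–Assembly1: 30 × 6 = 180
  Supplier2–Assembly2: 20 × 2 = 40
Total = 300 + 40 + 180 + 40 = 560.

560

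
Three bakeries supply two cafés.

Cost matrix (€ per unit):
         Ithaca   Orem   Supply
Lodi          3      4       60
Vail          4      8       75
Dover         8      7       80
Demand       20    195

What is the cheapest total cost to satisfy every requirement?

An optimal shipping plan:
  Lodi–Orem: 60 × €4 = €240
  Vail–Ithaca: 20 × €4 = €80
  Vail–Orem: 55 × €8 = €440
  Dover–Orem: 80 × €7 = €560
Total = 240 + 80 + 440 + 560 = €1320.

1320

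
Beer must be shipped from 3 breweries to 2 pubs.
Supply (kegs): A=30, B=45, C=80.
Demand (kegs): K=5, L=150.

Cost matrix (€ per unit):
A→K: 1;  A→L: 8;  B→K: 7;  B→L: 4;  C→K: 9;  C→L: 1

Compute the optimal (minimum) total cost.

A cheapest plan:
  A–K: 5 kegs
  A–L: 25 kegs
  B–L: 45 kegs
  C–L: 80 kegs
Total cost = €465.

465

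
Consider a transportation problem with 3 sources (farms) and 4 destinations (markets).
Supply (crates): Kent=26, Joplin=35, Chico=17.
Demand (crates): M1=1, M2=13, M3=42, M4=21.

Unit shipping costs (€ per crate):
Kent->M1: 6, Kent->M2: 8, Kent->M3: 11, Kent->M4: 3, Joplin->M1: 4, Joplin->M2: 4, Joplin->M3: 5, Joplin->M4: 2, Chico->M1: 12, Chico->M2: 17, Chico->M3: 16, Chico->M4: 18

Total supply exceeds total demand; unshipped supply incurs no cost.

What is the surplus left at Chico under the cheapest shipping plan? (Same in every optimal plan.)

1

Minimum-cost shipments:
  Kent->M2: 5 crates
  Kent->M4: 21 crates
  Joplin->M2: 8 crates
  Joplin->M3: 27 crates
  Chico->M1: 1 crates
  Chico->M3: 15 crates
Total cost = €522.
Chico ships 16 of its 17, leaving 1.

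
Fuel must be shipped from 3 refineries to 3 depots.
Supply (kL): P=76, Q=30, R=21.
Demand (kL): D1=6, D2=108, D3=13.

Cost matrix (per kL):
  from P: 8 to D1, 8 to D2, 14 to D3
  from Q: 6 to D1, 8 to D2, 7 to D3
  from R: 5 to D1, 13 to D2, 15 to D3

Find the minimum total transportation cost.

One minimum-cost allocation:
  P to D2: 76 × 8 = 608
  Q to D2: 17 × 8 = 136
  Q to D3: 13 × 7 = 91
  R to D1: 6 × 5 = 30
  R to D2: 15 × 13 = 195
Total = 608 + 136 + 91 + 30 + 195 = 1060.

1060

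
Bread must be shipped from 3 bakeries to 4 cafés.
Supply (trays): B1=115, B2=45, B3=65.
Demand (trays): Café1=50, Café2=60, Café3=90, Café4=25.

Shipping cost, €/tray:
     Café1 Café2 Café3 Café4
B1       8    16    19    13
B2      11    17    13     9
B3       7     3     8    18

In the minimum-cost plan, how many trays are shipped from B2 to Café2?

Solving gives:
  B1–Café1: 50 × €8 = €400
  B1–Café3: 40 × €19 = €760
  B1–Café4: 25 × €13 = €325
  B2–Café3: 45 × €13 = €585
  B3–Café2: 60 × €3 = €180
  B3–Café3: 5 × €8 = €40
Total cost = €2290.
The route B2→Café2 is not used.

0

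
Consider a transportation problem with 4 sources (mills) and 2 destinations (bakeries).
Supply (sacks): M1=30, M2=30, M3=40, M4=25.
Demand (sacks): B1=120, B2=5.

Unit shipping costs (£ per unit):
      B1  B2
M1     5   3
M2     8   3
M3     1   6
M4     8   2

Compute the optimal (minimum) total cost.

600

Optimal allocation:
  M1 to B1: 30 × £5 = £150
  M2 to B1: 30 × £8 = £240
  M3 to B1: 40 × £1 = £40
  M4 to B1: 20 × £8 = £160
  M4 to B2: 5 × £2 = £10
Total = 150 + 240 + 40 + 160 + 10 = £600.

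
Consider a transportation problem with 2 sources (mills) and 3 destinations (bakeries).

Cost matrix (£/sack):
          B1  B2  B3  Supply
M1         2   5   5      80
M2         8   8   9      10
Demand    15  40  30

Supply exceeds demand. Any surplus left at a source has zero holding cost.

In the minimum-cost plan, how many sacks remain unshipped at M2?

An optimal plan:
  M1→B1: 15 × £2 = £30
  M1→B2: 35 × £5 = £175
  M1→B3: 30 × £5 = £150
  M2→B2: 5 × £8 = £40
Total cost = £395.
M2 ships 5 of its 10, leaving 5.

5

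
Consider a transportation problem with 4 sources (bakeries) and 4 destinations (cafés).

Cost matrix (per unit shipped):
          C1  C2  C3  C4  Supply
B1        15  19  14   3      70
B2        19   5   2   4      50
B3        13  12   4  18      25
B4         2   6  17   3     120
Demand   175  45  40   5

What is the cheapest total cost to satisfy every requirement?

1555

One minimum-cost allocation:
  B1->C1: 55 × 15 = 825
  B1->C3: 10 × 14 = 140
  B1->C4: 5 × 3 = 15
  B2->C2: 45 × 5 = 225
  B2->C3: 5 × 2 = 10
  B3->C3: 25 × 4 = 100
  B4->C1: 120 × 2 = 240
Total = 825 + 140 + 15 + 225 + 10 + 100 + 240 = 1555.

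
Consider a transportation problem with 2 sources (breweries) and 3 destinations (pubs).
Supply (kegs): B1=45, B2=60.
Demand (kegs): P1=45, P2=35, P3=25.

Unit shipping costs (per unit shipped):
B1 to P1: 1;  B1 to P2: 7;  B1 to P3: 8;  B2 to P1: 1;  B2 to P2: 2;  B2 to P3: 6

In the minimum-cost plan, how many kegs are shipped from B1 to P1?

Optimal shipments:
  B1→P1: 45 × 1 = 45
  B2→P2: 35 × 2 = 70
  B2→P3: 25 × 6 = 150
Total cost = 265.
So B1→P1 carries 45 kegs.

45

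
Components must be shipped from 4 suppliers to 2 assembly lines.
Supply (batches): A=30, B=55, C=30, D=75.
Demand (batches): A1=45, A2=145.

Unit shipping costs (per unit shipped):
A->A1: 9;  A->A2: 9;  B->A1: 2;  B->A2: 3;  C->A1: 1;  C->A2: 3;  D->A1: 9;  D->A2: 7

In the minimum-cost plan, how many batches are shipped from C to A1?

30

Solving gives:
  A–A2: 30 × 9 = 270
  B–A1: 15 × 2 = 30
  B–A2: 40 × 3 = 120
  C–A1: 30 × 1 = 30
  D–A2: 75 × 7 = 525
Total cost = 975.
So C→A1 carries 30 batches.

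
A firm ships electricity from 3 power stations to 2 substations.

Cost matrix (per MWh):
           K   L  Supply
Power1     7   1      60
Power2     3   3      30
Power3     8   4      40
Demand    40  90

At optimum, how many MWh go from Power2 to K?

Solving gives:
  Power1–L: 60 × 1 = 60
  Power2–K: 30 × 3 = 90
  Power3–K: 10 × 8 = 80
  Power3–L: 30 × 4 = 120
Total cost = 350.
So Power2→K carries 30 MWh.

30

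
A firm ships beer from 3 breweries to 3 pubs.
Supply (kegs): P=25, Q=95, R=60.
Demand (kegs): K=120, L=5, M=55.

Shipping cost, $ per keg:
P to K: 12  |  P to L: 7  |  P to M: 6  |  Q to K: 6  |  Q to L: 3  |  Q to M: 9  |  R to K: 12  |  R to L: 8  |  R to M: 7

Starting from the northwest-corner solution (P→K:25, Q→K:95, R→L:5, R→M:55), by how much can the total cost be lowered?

25

Current plan cost = 25·12 + 95·6 + 5·8 + 55·7 = $1295.
Optimal plan:
  P->M: 25 × $6 = $150
  Q->K: 95 × $6 = $570
  R->K: 25 × $12 = $300
  R->L: 5 × $8 = $40
  R->M: 30 × $7 = $210
Optimal cost = $1270.
Saving = 1295 − 1270 = $25.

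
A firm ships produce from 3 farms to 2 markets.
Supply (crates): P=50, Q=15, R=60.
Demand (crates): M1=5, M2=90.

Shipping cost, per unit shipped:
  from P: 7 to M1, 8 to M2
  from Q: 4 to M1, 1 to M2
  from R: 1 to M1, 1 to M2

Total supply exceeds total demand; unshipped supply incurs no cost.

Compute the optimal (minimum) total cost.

An optimal shipping plan:
  P to M1: 5 crates
  P to M2: 15 crates
  Q to M2: 15 crates
  R to M2: 60 crates
Total cost = 230.

230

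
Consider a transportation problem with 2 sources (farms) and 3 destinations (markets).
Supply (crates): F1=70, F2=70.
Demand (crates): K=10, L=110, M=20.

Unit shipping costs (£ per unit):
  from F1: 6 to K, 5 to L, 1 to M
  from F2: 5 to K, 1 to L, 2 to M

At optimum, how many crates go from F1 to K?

Optimal shipments:
  F1 to K: 10 crates
  F1 to L: 40 crates
  F1 to M: 20 crates
  F2 to L: 70 crates
Total cost = £350.
So F1→K carries 10 crates.

10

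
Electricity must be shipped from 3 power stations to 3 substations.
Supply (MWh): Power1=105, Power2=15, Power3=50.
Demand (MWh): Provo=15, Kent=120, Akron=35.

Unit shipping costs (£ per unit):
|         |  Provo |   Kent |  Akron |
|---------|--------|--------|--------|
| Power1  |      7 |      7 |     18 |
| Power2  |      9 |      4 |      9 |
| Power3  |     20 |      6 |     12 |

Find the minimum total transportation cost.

Optimal allocation:
  Power1->Provo: 15 × £7 = £105
  Power1->Kent: 90 × £7 = £630
  Power2->Akron: 15 × £9 = £135
  Power3->Kent: 30 × £6 = £180
  Power3->Akron: 20 × £12 = £240
Total = 105 + 630 + 135 + 180 + 240 = £1290.
(Supply check: Power1 ships 105; Power2 ships 15; Power3 ships 50.)

1290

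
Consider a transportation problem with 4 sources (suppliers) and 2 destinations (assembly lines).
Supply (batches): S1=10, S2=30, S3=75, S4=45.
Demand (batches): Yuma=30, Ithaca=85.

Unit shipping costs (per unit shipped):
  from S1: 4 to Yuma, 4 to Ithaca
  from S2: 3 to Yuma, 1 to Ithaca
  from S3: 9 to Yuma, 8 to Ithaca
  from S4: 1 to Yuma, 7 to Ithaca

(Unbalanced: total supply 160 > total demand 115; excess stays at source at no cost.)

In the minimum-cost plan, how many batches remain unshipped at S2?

An optimal plan:
  S1–Ithaca: 10 batches
  S2–Ithaca: 30 batches
  S3–Ithaca: 30 batches
  S4–Yuma: 30 batches
  S4–Ithaca: 15 batches
Total cost = 445.
S2 ships 30 of its 30, leaving 0.

0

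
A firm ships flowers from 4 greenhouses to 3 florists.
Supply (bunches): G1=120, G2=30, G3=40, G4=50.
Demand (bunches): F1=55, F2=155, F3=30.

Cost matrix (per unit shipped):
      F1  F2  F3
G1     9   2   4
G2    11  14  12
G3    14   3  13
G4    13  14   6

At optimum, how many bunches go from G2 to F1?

Solving gives:
  G1->F1: 5 × 9 = 45
  G1->F2: 115 × 2 = 230
  G2->F1: 30 × 11 = 330
  G3->F2: 40 × 3 = 120
  G4->F1: 20 × 13 = 260
  G4->F3: 30 × 6 = 180
Total cost = 1165.
So G2→F1 carries 30 bunches.

30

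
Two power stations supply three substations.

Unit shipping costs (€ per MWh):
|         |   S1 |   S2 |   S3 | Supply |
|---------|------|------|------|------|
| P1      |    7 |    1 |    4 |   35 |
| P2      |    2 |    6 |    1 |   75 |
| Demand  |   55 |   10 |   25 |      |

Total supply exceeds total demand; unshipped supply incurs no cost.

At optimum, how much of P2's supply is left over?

Minimum-cost shipments:
  P1–S2: 10 × €1 = €10
  P1–S3: 5 × €4 = €20
  P2–S1: 55 × €2 = €110
  P2–S3: 20 × €1 = €20
Total cost = €160.
P2 ships 75 of its 75, leaving 0.

0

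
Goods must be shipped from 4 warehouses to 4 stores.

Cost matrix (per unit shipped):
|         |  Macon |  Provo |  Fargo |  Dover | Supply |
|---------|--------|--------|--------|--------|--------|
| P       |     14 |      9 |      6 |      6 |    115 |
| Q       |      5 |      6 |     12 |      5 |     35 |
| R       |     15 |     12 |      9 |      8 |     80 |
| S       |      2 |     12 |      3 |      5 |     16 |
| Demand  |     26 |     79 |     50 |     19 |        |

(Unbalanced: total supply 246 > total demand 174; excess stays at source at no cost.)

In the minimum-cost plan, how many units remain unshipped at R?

An optimal plan:
  P->Provo: 54 × 9 = 486
  P->Fargo: 50 × 6 = 300
  P->Dover: 11 × 6 = 66
  Q->Macon: 10 × 5 = 50
  Q->Provo: 25 × 6 = 150
  R->Dover: 8 × 8 = 64
  S->Macon: 16 × 2 = 32
Total cost = 1148.
R ships 8 of its 80, leaving 72.

72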